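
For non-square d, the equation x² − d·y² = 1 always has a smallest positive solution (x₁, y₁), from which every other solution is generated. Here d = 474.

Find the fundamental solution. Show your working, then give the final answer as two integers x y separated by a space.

√474 = [21; 1,3,2,1,1,…,3,1,42, …], period ℓ=14 (even) → k=13
i=0: a=21 ⇒ p=21, q=1
…
i=3: a=2 ⇒ p=196, q=9
i=4: a=1 ⇒ p=283, q=13
i=5: a=1 ⇒ p=479, q=22
i=6: a=1 ⇒ p=762, q=35
…
i=8: a=1 ⇒ p=5813, q=267
…
i=11: a=2 ⇒ p=44218, q=2031
i=12: a=3 ⇒ p=149331, q=6859
i=13: a=1 ⇒ p=193549, q=8890
(x₁, y₁) = (193549, 8890);  193549² − 474·8890² = 1 ✓

193549 8890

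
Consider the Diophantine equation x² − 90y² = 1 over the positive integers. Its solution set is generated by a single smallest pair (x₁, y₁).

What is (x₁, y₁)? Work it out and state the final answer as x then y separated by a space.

[9; 2,18] for √90; ℓ=2 ⇒ convergent index 1
k=0  a_k=9  p_k/q_k = 9/1
k=1  a_k=2  p_k/q_k = 19/2
fundamental: x₁=19, y₁=2  (since 361 − 90·4 = 1)

19 2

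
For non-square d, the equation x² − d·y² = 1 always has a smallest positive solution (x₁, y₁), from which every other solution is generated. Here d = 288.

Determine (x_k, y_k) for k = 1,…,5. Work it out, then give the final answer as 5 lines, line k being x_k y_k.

[16; 1,32] for √288; ℓ=2 ⇒ convergent index 1
step 0: (16, 1)  from 16·(1,0) + (0,1)
step 1: (17, 1)  from 1·(16,1) + (1,0)
(x₁, y₁) = (17, 1);  17² − 288·1² = 1 ✓
(17+1√288)^2 = 577 + 34√288
(17+1√288)^3 = 19601 + 1155√288
(17+1√288)^4 = 665857 + 39236√288
(17+1√288)^5 = 22619537 + 1332869√288

17 1
577 34
19601 1155
665857 39236
22619537 1332869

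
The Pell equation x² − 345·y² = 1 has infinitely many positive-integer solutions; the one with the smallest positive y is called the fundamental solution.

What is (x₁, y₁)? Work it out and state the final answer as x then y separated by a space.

[18; 1,1,2,1,6,1,2,1,1,36] for √345; ℓ=10 ⇒ convergent index 9
step 0: (18, 1)  from 18·(1,0) + (0,1)
step 1: (19, 1)  from 1·(18,1) + (1,0)
…
step 3: (93, 5)  from 2·(37,2) + (19,1)
…
step 7: (2879, 155)  from 2·(1003,54) + (873,47)
step 8: (3882, 209)  from 1·(2879,155) + (1003,54)
step 9: (6761, 364)  from 1·(3882,209) + (2879,155)
→ (6761, 364).  Check: 6761²=45711121, 345·364²=45711120, difference 1.

6761 364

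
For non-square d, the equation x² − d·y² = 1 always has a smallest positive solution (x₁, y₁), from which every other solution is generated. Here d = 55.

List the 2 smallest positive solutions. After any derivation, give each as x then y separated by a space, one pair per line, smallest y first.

[7; 2,2,2,14] for √55; ℓ=4 ⇒ convergent index 3
a_0=7:  p_0=7·1+0=7,  q_0=7·0+1=1
a_1=2:  p_1=2·7+1=15,  q_1=2·1+0=2
a_2=2:  p_2=2·15+7=37,  q_2=2·2+1=5
a_3=2:  p_3=2·37+15=89,  q_3=2·5+2=12
fundamental: x₁=89, y₁=12  (since 7921 − 55·144 = 1)
k=2:  x_2 = 89·89+55·12·12 = 15841,  y_2 = 89·12+12·89 = 2136

89 12
15841 2136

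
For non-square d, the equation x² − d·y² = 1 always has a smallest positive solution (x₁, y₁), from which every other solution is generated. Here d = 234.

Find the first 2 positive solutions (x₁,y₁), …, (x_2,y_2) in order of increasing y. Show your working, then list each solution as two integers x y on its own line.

√234 → a₀=15, period (3,2,1,2,1,2,3,30); ℓ=8 even so k=7
k=0  a_k=15  p_k/q_k = 15/1
k=1  a_k=3  p_k/q_k = 46/3
k=2  a_k=2  p_k/q_k = 107/7
k=3  a_k=1  p_k/q_k = 153/10
…
k=5  a_k=1  p_k/q_k = 566/37
k=6  a_k=2  p_k/q_k = 1545/101
k=7  a_k=3  p_k/q_k = 5201/340
fundamental: x₁=5201, y₁=340  (since 27050401 − 234·115600 = 1)
n=2: (5201,340)∘(5201,340) = (5201·5201+234·340·340, 5201·340+340·5201) = (54100801,3536680)

5201 340
54100801 3536680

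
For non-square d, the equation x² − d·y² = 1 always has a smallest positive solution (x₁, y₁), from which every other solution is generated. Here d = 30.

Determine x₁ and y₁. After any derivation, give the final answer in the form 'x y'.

√30 → a₀=5, period (2,10); ℓ=2 even so k=1
k=0  a_k=5  p_k/q_k = 5/1
k=1  a_k=2  p_k/q_k = 11/2
→ (11, 2).  Check: 11²=121, 30·2²=120, difference 1.

11 2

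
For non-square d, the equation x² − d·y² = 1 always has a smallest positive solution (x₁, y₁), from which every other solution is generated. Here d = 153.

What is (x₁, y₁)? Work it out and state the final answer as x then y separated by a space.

2177 176

√153 → a₀=12, period (2,1,2,2,2,1,2,24); ℓ=8 even so k=7
k=0  a_k=12  p_k/q_k = 12/1
k=1  a_k=2  p_k/q_k = 25/2
…
k=5  a_k=2  p_k/q_k = 569/46
k=6  a_k=1  p_k/q_k = 804/65
k=7  a_k=2  p_k/q_k = 2177/176
fundamental: x₁=2177, y₁=176  (since 4739329 − 153·30976 = 1)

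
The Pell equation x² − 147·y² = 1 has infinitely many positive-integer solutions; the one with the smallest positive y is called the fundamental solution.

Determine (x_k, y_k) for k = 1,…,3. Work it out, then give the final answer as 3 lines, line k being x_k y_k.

√147 = [12; 8,24, …], period ℓ=2 (even) → k=1
step 0: (12, 1)  from 12·(1,0) + (0,1)
step 1: (97, 8)  from 8·(12,1) + (1,0)
→ (97, 8).  Check: 97²=9409, 147·8²=9408, difference 1.
(x_2, y_2) = (97·97 + 147·8·8, 97·8 + 8·97) = (18817, 1552)
(x_3, y_3) = (97·18817 + 147·8·1552, 97·1552 + 8·18817) = (3650401, 301080)

97 8
18817 1552
3650401 301080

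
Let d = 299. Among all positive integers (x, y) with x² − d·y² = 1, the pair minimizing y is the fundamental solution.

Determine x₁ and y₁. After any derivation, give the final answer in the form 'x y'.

√299 → a₀=17, period (3,2,3,34); ℓ=4 even so k=3
k=0  a_k=17  p_k/q_k = 17/1
k=1  a_k=3  p_k/q_k = 52/3
k=2  a_k=2  p_k/q_k = 121/7
k=3  a_k=3  p_k/q_k = 415/24
fundamental: x₁=415, y₁=24  (since 172225 − 299·576 = 1)

415 24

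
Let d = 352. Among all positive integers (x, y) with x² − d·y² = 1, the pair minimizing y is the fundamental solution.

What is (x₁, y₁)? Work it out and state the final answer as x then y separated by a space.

77617 4137

[18; 1,3,5,9,5,3,1,36] for √352; ℓ=8 ⇒ convergent index 7
k=0  a_k=18  p_k/q_k = 18/1
k=1  a_k=1  p_k/q_k = 19/1
k=2  a_k=3  p_k/q_k = 75/4
…
k=4  a_k=9  p_k/q_k = 3621/193
k=5  a_k=5  p_k/q_k = 18499/986
k=6  a_k=3  p_k/q_k = 59118/3151
k=7  a_k=1  p_k/q_k = 77617/4137
(x₁, y₁) = (77617, 4137);  77617² − 352·4137² = 1 ✓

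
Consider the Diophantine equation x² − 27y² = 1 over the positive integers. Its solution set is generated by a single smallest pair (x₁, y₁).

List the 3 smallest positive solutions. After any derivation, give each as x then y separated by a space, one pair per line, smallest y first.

d=27: √d = [5; 5,10] (ℓ=2, even), read p_1/q_1
a_0=5:  p_0=5·1+0=5,  q_0=5·0+1=1
a_1=5:  p_1=5·5+1=26,  q_1=5·1+0=5
(x₁, y₁) = (26, 5);  26² − 27·5² = 1 ✓
n=2: (26,5)∘(26,5) = (26·26+27·5·5, 26·5+5·26) = (1351,260)
n=3: (1351,260)∘(26,5) = (26·1351+27·5·260, 26·260+5·1351) = (70226,13515)

26 5
1351 260
70226 13515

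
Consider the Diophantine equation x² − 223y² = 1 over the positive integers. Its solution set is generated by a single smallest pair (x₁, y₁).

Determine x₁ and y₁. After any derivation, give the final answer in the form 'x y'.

224 15

√223 → a₀=14, period (1,13,1,28); ℓ=4 even so k=3
a_0=14:  p_0=14·1+0=14,  q_0=14·0+1=1
a_1=1:  p_1=1·14+1=15,  q_1=1·1+0=1
a_2=13:  p_2=13·15+14=209,  q_2=13·1+1=14
a_3=1:  p_3=1·209+15=224,  q_3=1·14+1=15
→ (224, 15).  Check: 224²=50176, 223·15²=50175, difference 1.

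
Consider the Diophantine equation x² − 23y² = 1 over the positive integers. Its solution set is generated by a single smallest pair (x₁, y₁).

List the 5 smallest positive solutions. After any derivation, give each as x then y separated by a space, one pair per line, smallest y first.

24 5
1151 240
55224 11515
2649601 552480
127125624 26507525

√23 → a₀=4, period (1,3,1,8); ℓ=4 even so k=3
k=0  a_k=4  p_k/q_k = 4/1
k=1  a_k=1  p_k/q_k = 5/1
k=2  a_k=3  p_k/q_k = 19/4
k=3  a_k=1  p_k/q_k = 24/5
fundamental: x₁=24, y₁=5  (since 576 − 23·25 = 1)
(x_2, y_2) = (24·24 + 23·5·5, 24·5 + 5·24) = (1151, 240)
(x_3, y_3) = (24·1151 + 23·5·240, 24·240 + 5·1151) = (55224, 11515)
(x_4, y_4) = (24·55224 + 23·5·11515, 24·11515 + 5·55224) = (2649601, 552480)
(x_5, y_5) = (24·2649601 + 23·5·552480, 24·552480 + 5·2649601) = (127125624, 26507525)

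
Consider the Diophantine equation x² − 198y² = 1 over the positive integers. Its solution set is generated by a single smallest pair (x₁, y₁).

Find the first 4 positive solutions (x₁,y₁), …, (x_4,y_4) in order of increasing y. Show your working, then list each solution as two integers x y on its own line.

197 14
77617 5516
30580901 2173290
12048797377 856270744

d=198: √d = [14; 14,28] (ℓ=2, even), read p_1/q_1
k=0  a_k=14  p_k/q_k = 14/1
k=1  a_k=14  p_k/q_k = 197/14
fundamental: x₁=197, y₁=14  (since 38809 − 198·196 = 1)
(x_2, y_2) = (197·197 + 198·14·14, 197·14 + 14·197) = (77617, 5516)
(x_3, y_3) = (197·77617 + 198·14·5516, 197·5516 + 14·77617) = (30580901, 2173290)
(x_4, y_4) = (197·30580901 + 198·14·2173290, 197·2173290 + 14·30580901) = (12048797377, 856270744)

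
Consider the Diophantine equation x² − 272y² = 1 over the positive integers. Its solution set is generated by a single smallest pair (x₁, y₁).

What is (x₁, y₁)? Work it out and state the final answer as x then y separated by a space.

[16; 2,32] for √272; ℓ=2 ⇒ convergent index 1
step 0: (16, 1)  from 16·(1,0) + (0,1)
step 1: (33, 2)  from 2·(16,1) + (1,0)
fundamental: x₁=33, y₁=2  (since 1089 − 272·4 = 1)

33 2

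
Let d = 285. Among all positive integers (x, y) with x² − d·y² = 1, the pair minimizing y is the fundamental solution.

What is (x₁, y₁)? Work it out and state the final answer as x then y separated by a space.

√285 → a₀=16, period (1,7,2,7,1,32); ℓ=6 even so k=5
k=0  a_k=16  p_k/q_k = 16/1
…
k=3  a_k=2  p_k/q_k = 287/17
k=4  a_k=7  p_k/q_k = 2144/127
k=5  a_k=1  p_k/q_k = 2431/144
→ (2431, 144).  Check: 2431²=5909761, 285·144²=5909760, difference 1.

2431 144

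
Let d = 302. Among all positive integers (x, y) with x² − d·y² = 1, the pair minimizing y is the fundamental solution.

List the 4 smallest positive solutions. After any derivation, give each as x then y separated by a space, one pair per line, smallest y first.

√302 → a₀=17, period (2,1,1,1,4,…,1,2,34); ℓ=16 even so k=15
i=0: a=17 ⇒ p=17, q=1
i=1: a=2 ⇒ p=35, q=2
i=2: a=1 ⇒ p=52, q=3
i=3: a=1 ⇒ p=87, q=5
…
i=5: a=4 ⇒ p=643, q=37
i=6: a=2 ⇒ p=1425, q=82
i=7: a=1 ⇒ p=2068, q=119
…
i=10: a=2 ⇒ p=107675, q=6196
…
i=12: a=1 ⇒ p=574956, q=33085
…
i=14: a=1 ⇒ p=1617193, q=93059
i=15: a=2 ⇒ p=4276623, q=246092
→ (4276623, 246092).  Check: 4276623²=18289504284129, 302·246092²=18289504284128, difference 1.
k=2:  x_2 = 4276623·4276623+302·246092·246092 = 36579008568257,  y_2 = 4276623·246092+246092·4276623 = 2104885414632
k=3:  x_3 = 4276623·36579008568257+302·246092·2104885414632 = 312869258720405635599,  y_3 = 4276623·2104885414632+246092·36579008568257 = 18003602753159249380
k=4:  x_4 = 4276623·312869258720405635599+302·246092·18003602753159249380 = 2676047735673238042056036097,  y_4 = 4276623·18003602753159249380+246092·312869258720405635599 = 153989243234046232237072848

4276623 246092
36579008568257 2104885414632
312869258720405635599 18003602753159249380
2676047735673238042056036097 153989243234046232237072848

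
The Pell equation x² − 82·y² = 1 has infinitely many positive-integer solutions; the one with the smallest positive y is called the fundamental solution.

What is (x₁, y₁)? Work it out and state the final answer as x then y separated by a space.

163 18

√82 → a₀=9, period (18); ℓ=1 odd so k=1
i=0: a=9 ⇒ p=9, q=1
i=1: a=18 ⇒ p=163, q=18
→ (163, 18).  Check: 163²=26569, 82·18²=26568, difference 1.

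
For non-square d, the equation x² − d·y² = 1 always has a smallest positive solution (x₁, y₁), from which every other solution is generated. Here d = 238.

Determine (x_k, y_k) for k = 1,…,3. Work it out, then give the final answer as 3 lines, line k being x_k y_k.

√238 → a₀=15, period (2,2,1,14,1,2,2,30); ℓ=8 even so k=7
a_0=15:  p_0=15·1+0=15,  q_0=15·0+1=1
a_1=2:  p_1=2·15+1=31,  q_1=2·1+0=2
…
a_3=1:  p_3=1·77+31=108,  q_3=1·5+2=7
a_4=14:  p_4=14·108+77=1589,  q_4=14·7+5=103
…
a_6=2:  p_6=2·1697+1589=4983,  q_6=2·110+103=323
a_7=2:  p_7=2·4983+1697=11663,  q_7=2·323+110=756
(x₁, y₁) = (11663, 756);  11663² − 238·756² = 1 ✓
n=2: (11663,756)∘(11663,756) = (11663·11663+238·756·756, 11663·756+756·11663) = (272051137,17634456)
n=3: (272051137,17634456)∘(11663,756) = (11663·272051137+238·756·17634456, 11663·17634456+756·272051137) = (6345864809999,411341319900)

11663 756
272051137 17634456
6345864809999 411341319900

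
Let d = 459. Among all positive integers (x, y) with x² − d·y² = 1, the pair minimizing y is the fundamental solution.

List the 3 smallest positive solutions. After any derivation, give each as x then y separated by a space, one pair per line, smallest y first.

√459 → a₀=21, period (2,2,1,4,21,4,1,2,2,42); ℓ=10 even so k=9
a_0=21:  p_0=21·1+0=21,  q_0=21·0+1=1
…
a_7=1:  p_7=1·60695+14997=75692,  q_7=1·2833+700=3533
a_8=2:  p_8=2·75692+60695=212079,  q_8=2·3533+2833=9899
a_9=2:  p_9=2·212079+75692=499850,  q_9=2·9899+3533=23331
(x₁, y₁) = (499850, 23331);  499850² − 459·23331² = 1 ✓
n=2: (499850,23331)∘(499850,23331) = (499850·499850+459·23331·23331, 499850·23331+23331·499850) = (499700044999,23324000700)
n=3: (499700044999,23324000700)∘(499850,23331) = (499850·499700044999+459·23331·23324000700, 499850·23324000700+23331·499700044999) = (499550134985000450,23317003499766669)

499850 23331
499700044999 23324000700
499550134985000450 23317003499766669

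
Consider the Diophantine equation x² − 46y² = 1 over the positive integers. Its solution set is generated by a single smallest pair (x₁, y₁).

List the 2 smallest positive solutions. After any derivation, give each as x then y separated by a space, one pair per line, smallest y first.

24335 3588
1184384449 174627960

√46 = [6; 1,3,1,1,2,6,2,1,1,3,1,12, …], period ℓ=12 (even) → k=11
a_0=6:  p_0=6·1+0=6,  q_0=6·0+1=1
…
a_2=3:  p_2=3·7+6=27,  q_2=3·1+1=4
a_3=1:  p_3=1·27+7=34,  q_3=1·4+1=5
a_4=1:  p_4=1·34+27=61,  q_4=1·5+4=9
a_5=2:  p_5=2·61+34=156,  q_5=2·9+5=23
a_6=6:  p_6=6·156+61=997,  q_6=6·23+9=147
a_7=2:  p_7=2·997+156=2150,  q_7=2·147+23=317
a_8=1:  p_8=1·2150+997=3147,  q_8=1·317+147=464
…
a_10=3:  p_10=3·5297+3147=19038,  q_10=3·781+464=2807
a_11=1:  p_11=1·19038+5297=24335,  q_11=1·2807+781=3588
fundamental: x₁=24335, y₁=3588  (since 592192225 − 46·12873744 = 1)
(x_2, y_2) = (24335·24335 + 46·3588·3588, 24335·3588 + 3588·24335) = (1184384449, 174627960)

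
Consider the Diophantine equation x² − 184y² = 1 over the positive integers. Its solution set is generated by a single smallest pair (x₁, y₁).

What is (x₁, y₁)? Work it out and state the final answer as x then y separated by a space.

24335 1794

√184 = [13; 1,1,3,2,1,2,1,2,3,1,1,26, …], period ℓ=12 (even) → k=11
step 0: (13, 1)  from 13·(1,0) + (0,1)
step 1: (14, 1)  from 1·(13,1) + (1,0)
…
step 4: (217, 16)  from 2·(95,7) + (27,2)
step 5: (312, 23)  from 1·(217,16) + (95,7)
…
step 8: (3147, 232)  from 2·(1153,85) + (841,62)
step 9: (10594, 781)  from 3·(3147,232) + (1153,85)
step 10: (13741, 1013)  from 1·(10594,781) + (3147,232)
step 11: (24335, 1794)  from 1·(13741,1013) + (10594,781)
fundamental: x₁=24335, y₁=1794  (since 592192225 − 184·3218436 = 1)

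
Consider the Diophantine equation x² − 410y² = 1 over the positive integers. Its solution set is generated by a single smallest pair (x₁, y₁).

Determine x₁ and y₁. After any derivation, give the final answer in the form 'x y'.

√410 = [20; 4,40, …], period ℓ=2 (even) → k=1
step 0: (20, 1)  from 20·(1,0) + (0,1)
step 1: (81, 4)  from 4·(20,1) + (1,0)
fundamental: x₁=81, y₁=4  (since 6561 − 410·16 = 1)

81 4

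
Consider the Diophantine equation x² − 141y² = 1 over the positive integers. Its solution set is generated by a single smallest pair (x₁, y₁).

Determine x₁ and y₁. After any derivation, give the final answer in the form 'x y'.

√141 → a₀=11, period (1,6,1,22); ℓ=4 even so k=3
k=0  a_k=11  p_k/q_k = 11/1
k=1  a_k=1  p_k/q_k = 12/1
k=2  a_k=6  p_k/q_k = 83/7
k=3  a_k=1  p_k/q_k = 95/8
fundamental: x₁=95, y₁=8  (since 9025 − 141·64 = 1)

95 8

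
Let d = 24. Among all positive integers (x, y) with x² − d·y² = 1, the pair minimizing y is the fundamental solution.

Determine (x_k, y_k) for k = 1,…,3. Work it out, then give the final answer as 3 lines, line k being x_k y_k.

5 1
49 10
485 99

√24 = [4; 1,8, …], period ℓ=2 (even) → k=1
a_0=4:  p_0=4·1+0=4,  q_0=4·0+1=1
a_1=1:  p_1=1·4+1=5,  q_1=1·1+0=1
→ (5, 1).  Check: 5²=25, 24·1²=24, difference 1.
k=2:  x_2 = 5·5+24·1·1 = 49,  y_2 = 5·1+1·5 = 10
k=3:  x_3 = 5·49+24·1·10 = 485,  y_3 = 5·10+1·49 = 99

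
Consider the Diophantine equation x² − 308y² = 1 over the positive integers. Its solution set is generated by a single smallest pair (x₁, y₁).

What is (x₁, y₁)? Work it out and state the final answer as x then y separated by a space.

√308 = [17; 1,1,4,1,1,34, …], period ℓ=6 (even) → k=5
a_0=17:  p_0=17·1+0=17,  q_0=17·0+1=1
…
a_2=1:  p_2=1·18+17=35,  q_2=1·1+1=2
…
a_4=1:  p_4=1·158+35=193,  q_4=1·9+2=11
a_5=1:  p_5=1·193+158=351,  q_5=1·11+9=20
(x₁, y₁) = (351, 20);  351² − 308·20² = 1 ✓

351 20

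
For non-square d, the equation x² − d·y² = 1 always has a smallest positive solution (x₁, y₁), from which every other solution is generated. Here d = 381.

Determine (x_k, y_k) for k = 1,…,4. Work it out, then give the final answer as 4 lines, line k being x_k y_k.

[19; 1,1,12,1,1,38] for √381; ℓ=6 ⇒ convergent index 5
i=0: a=19 ⇒ p=19, q=1
i=1: a=1 ⇒ p=20, q=1
…
i=3: a=12 ⇒ p=488, q=25
i=4: a=1 ⇒ p=527, q=27
i=5: a=1 ⇒ p=1015, q=52
(x₁, y₁) = (1015, 52);  1015² − 381·52² = 1 ✓
(x_2, y_2) = (1015·1015 + 381·52·52, 1015·52 + 52·1015) = (2060449, 105560)
(x_3, y_3) = (1015·2060449 + 381·52·105560, 1015·105560 + 52·2060449) = (4182710455, 214286748)
(x_4, y_4) = (1015·4182710455 + 381·52·214286748, 1015·214286748 + 52·4182710455) = (8490900163201, 435001992880)

1015 52
2060449 105560
4182710455 214286748
8490900163201 435001992880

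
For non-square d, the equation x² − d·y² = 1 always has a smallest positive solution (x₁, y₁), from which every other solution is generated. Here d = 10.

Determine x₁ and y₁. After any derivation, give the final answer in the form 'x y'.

19 6

√10 → a₀=3, period (6); ℓ=1 odd so k=1
i=0: a=3 ⇒ p=3, q=1
i=1: a=6 ⇒ p=19, q=6
(x₁, y₁) = (19, 6);  19² − 10·6² = 1 ✓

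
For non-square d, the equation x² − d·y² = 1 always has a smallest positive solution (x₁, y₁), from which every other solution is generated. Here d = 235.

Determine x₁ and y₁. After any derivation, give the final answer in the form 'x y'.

46 3

[15; 3,30] for √235; ℓ=2 ⇒ convergent index 1
k=0  a_k=15  p_k/q_k = 15/1
k=1  a_k=3  p_k/q_k = 46/3
(x₁, y₁) = (46, 3);  46² − 235·3² = 1 ✓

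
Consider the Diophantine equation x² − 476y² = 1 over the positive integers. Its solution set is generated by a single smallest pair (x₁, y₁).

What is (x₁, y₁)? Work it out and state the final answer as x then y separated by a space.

28799 1320

√476 → a₀=21, period (1,4,2,10,2,4,1,42); ℓ=8 even so k=7
i=0: a=21 ⇒ p=21, q=1
…
i=3: a=2 ⇒ p=240, q=11
i=4: a=10 ⇒ p=2509, q=115
…
i=6: a=4 ⇒ p=23541, q=1079
i=7: a=1 ⇒ p=28799, q=1320
(x₁, y₁) = (28799, 1320);  28799² − 476·1320² = 1 ✓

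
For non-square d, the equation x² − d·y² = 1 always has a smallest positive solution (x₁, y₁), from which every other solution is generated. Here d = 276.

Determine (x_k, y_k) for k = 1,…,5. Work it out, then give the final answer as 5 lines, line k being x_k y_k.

7775 468
120901249 7277400
1880014414175 113163569532
29234224019520001 1759693498945200
454592181623521601375 27363233795434290468

√276 = [16; 1,1,1,1,2,2,2,1,1,1,1,32, …], period ℓ=12 (even) → k=11
step 0: (16, 1)  from 16·(1,0) + (0,1)
step 1: (17, 1)  from 1·(16,1) + (1,0)
step 2: (33, 2)  from 1·(17,1) + (16,1)
step 3: (50, 3)  from 1·(33,2) + (17,1)
step 4: (83, 5)  from 1·(50,3) + (33,2)
…
step 6: (515, 31)  from 2·(216,13) + (83,5)
step 7: (1246, 75)  from 2·(515,31) + (216,13)
…
step 10: (4768, 287)  from 1·(3007,181) + (1761,106)
step 11: (7775, 468)  from 1·(4768,287) + (3007,181)
fundamental: x₁=7775, y₁=468  (since 60450625 − 276·219024 = 1)
n=2: (7775,468)∘(7775,468) = (7775·7775+276·468·468, 7775·468+468·7775) = (120901249,7277400)
n=3: (120901249,7277400)∘(7775,468) = (7775·120901249+276·468·7277400, 7775·7277400+468·120901249) = (1880014414175,113163569532)
n=4: (1880014414175,113163569532)∘(7775,468) = (7775·1880014414175+276·468·113163569532, 7775·113163569532+468·1880014414175) = (29234224019520001,1759693498945200)
n=5: (29234224019520001,1759693498945200)∘(7775,468) = (7775·29234224019520001+276·468·1759693498945200, 7775·1759693498945200+468·29234224019520001) = (454592181623521601375,27363233795434290468)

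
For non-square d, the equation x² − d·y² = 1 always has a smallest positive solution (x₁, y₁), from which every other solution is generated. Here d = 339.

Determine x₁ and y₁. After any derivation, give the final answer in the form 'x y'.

d=339: √d = [18; 2,2,2,1,17,1,2,2,2,36] (ℓ=10, even), read p_9/q_9
a_0=18:  p_0=18·1+0=18,  q_0=18·0+1=1
…
a_2=2:  p_2=2·37+18=92,  q_2=2·2+1=5
a_3=2:  p_3=2·92+37=221,  q_3=2·5+2=12
a_4=1:  p_4=1·221+92=313,  q_4=1·12+5=17
…
a_8=2:  p_8=2·17252+5855=40359,  q_8=2·937+318=2192
a_9=2:  p_9=2·40359+17252=97970,  q_9=2·2192+937=5321
→ (97970, 5321).  Check: 97970²=9598120900, 339·5321²=9598120899, difference 1.

97970 5321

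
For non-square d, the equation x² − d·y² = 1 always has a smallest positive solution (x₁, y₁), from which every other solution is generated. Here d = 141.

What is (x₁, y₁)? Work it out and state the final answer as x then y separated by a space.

[11; 1,6,1,22] for √141; ℓ=4 ⇒ convergent index 3
i=0: a=11 ⇒ p=11, q=1
…
i=2: a=6 ⇒ p=83, q=7
i=3: a=1 ⇒ p=95, q=8
→ (95, 8).  Check: 95²=9025, 141·8²=9024, difference 1.

95 8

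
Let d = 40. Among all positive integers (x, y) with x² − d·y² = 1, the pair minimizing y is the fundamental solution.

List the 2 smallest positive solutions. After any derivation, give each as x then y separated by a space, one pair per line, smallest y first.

√40 = [6; 3,12, …], period ℓ=2 (even) → k=1
k=0  a_k=6  p_k/q_k = 6/1
k=1  a_k=3  p_k/q_k = 19/3
fundamental: x₁=19, y₁=3  (since 361 − 40·9 = 1)
(19+3√40)^2 = 721 + 114√40

19 3
721 114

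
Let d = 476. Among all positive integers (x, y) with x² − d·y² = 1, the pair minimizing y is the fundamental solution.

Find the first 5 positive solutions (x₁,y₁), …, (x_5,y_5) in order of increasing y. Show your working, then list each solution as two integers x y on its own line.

28799 1320
1658764801 76029360
95541534979199 4379139075960
5503001330073139201 252229652421114720
316961870514011136719999 14527923515772226566600

√476 → a₀=21, period (1,4,2,10,2,4,1,42); ℓ=8 even so k=7
a_0=21:  p_0=21·1+0=21,  q_0=21·0+1=1
a_1=1:  p_1=1·21+1=22,  q_1=1·1+0=1
…
a_3=2:  p_3=2·109+22=240,  q_3=2·5+1=11
a_4=10:  p_4=10·240+109=2509,  q_4=10·11+5=115
…
a_6=4:  p_6=4·5258+2509=23541,  q_6=4·241+115=1079
a_7=1:  p_7=1·23541+5258=28799,  q_7=1·1079+241=1320
fundamental: x₁=28799, y₁=1320  (since 829382401 − 476·1742400 = 1)
k=2:  x_2 = 28799·28799+476·1320·1320 = 1658764801,  y_2 = 28799·1320+1320·28799 = 76029360
k=3:  x_3 = 28799·1658764801+476·1320·76029360 = 95541534979199,  y_3 = 28799·76029360+1320·1658764801 = 4379139075960
k=4:  x_4 = 28799·95541534979199+476·1320·4379139075960 = 5503001330073139201,  y_4 = 28799·4379139075960+1320·95541534979199 = 252229652421114720
k=5:  x_5 = 28799·5503001330073139201+476·1320·252229652421114720 = 316961870514011136719999,  y_5 = 28799·252229652421114720+1320·5503001330073139201 = 14527923515772226566600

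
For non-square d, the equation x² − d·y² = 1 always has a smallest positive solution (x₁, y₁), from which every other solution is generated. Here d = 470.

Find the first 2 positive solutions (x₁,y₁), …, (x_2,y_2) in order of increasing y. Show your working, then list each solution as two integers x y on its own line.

√470 → a₀=21, period (1,2,8,2,1,42); ℓ=6 even so k=5
i=0: a=21 ⇒ p=21, q=1
…
i=2: a=2 ⇒ p=65, q=3
…
i=4: a=2 ⇒ p=1149, q=53
i=5: a=1 ⇒ p=1691, q=78
(x₁, y₁) = (1691, 78);  1691² − 470·78² = 1 ✓
(x_2, y_2) = (1691·1691 + 470·78·78, 1691·78 + 78·1691) = (5718961, 263796)

1691 78
5718961 263796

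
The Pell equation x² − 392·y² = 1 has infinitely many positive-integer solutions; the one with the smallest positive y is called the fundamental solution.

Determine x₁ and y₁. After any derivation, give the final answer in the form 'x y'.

[19; 1,3,1,38] for √392; ℓ=4 ⇒ convergent index 3
a_0=19:  p_0=19·1+0=19,  q_0=19·0+1=1
a_1=1:  p_1=1·19+1=20,  q_1=1·1+0=1
a_2=3:  p_2=3·20+19=79,  q_2=3·1+1=4
a_3=1:  p_3=1·79+20=99,  q_3=1·4+1=5
fundamental: x₁=99, y₁=5  (since 9801 − 392·25 = 1)

99 5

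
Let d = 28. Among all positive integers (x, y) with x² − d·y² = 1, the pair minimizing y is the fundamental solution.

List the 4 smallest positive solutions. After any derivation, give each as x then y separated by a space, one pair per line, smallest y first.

127 24
32257 6096
8193151 1548360
2081028097 393277344

[5; 3,2,3,10] for √28; ℓ=4 ⇒ convergent index 3
step 0: (5, 1)  from 5·(1,0) + (0,1)
step 1: (16, 3)  from 3·(5,1) + (1,0)
step 2: (37, 7)  from 2·(16,3) + (5,1)
step 3: (127, 24)  from 3·(37,7) + (16,3)
(x₁, y₁) = (127, 24);  127² − 28·24² = 1 ✓
n=2: (127,24)∘(127,24) = (127·127+28·24·24, 127·24+24·127) = (32257,6096)
n=3: (32257,6096)∘(127,24) = (127·32257+28·24·6096, 127·6096+24·32257) = (8193151,1548360)
n=4: (8193151,1548360)∘(127,24) = (127·8193151+28·24·1548360, 127·1548360+24·8193151) = (2081028097,393277344)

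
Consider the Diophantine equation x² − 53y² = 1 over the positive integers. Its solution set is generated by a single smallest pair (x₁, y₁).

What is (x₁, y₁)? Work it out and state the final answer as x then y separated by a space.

√53 → a₀=7, period (3,1,1,3,14); ℓ=5 odd so k=9
a_0=7:  p_0=7·1+0=7,  q_0=7·0+1=1
a_1=3:  p_1=3·7+1=22,  q_1=3·1+0=3
a_2=1:  p_2=1·22+7=29,  q_2=1·3+1=4
a_3=1:  p_3=1·29+22=51,  q_3=1·4+3=7
…
a_6=3:  p_6=3·2599+182=7979,  q_6=3·357+25=1096
a_7=1:  p_7=1·7979+2599=10578,  q_7=1·1096+357=1453
a_8=1:  p_8=1·10578+7979=18557,  q_8=1·1453+1096=2549
a_9=3:  p_9=3·18557+10578=66249,  q_9=3·2549+1453=9100
fundamental: x₁=66249, y₁=9100  (since 4388930001 − 53·82810000 = 1)

66249 9100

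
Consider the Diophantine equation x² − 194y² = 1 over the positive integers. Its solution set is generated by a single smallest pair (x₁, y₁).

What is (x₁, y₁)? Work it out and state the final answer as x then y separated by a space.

√194 = [13; 1,12,1,26, …], period ℓ=4 (even) → k=3
i=0: a=13 ⇒ p=13, q=1
i=1: a=1 ⇒ p=14, q=1
i=2: a=12 ⇒ p=181, q=13
i=3: a=1 ⇒ p=195, q=14
fundamental: x₁=195, y₁=14  (since 38025 − 194·196 = 1)

195 14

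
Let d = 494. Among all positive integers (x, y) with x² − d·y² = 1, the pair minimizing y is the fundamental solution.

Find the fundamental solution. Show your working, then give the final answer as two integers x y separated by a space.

√494 → a₀=22, period (4,2,2,1,2,1,2,2,4,44); ℓ=10 even so k=9
k=0  a_k=22  p_k/q_k = 22/1
k=1  a_k=4  p_k/q_k = 89/4
…
k=4  a_k=1  p_k/q_k = 689/31
…
k=8  a_k=2  p_k/q_k = 16514/743
k=9  a_k=4  p_k/q_k = 73035/3286
→ (73035, 3286).  Check: 73035²=5334111225, 494·3286²=5334111224, difference 1.

73035 3286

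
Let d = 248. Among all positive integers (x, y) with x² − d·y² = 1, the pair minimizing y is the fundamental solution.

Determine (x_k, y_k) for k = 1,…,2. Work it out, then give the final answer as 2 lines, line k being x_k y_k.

√248 = [15; 1,2,1,30, …], period ℓ=4 (even) → k=3
a_0=15:  p_0=15·1+0=15,  q_0=15·0+1=1
a_1=1:  p_1=1·15+1=16,  q_1=1·1+0=1
a_2=2:  p_2=2·16+15=47,  q_2=2·1+1=3
a_3=1:  p_3=1·47+16=63,  q_3=1·3+1=4
(x₁, y₁) = (63, 4);  63² − 248·4² = 1 ✓
(x_2, y_2) = (63·63 + 248·4·4, 63·4 + 4·63) = (7937, 504)

63 4
7937 504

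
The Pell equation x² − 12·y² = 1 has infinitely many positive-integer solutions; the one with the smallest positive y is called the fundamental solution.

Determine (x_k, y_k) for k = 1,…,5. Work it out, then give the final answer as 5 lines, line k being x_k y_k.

√12 = [3; 2,6, …], period ℓ=2 (even) → k=1
step 0: (3, 1)  from 3·(1,0) + (0,1)
step 1: (7, 2)  from 2·(3,1) + (1,0)
→ (7, 2).  Check: 7²=49, 12·2²=48, difference 1.
k=2:  x_2 = 7·7+12·2·2 = 97,  y_2 = 7·2+2·7 = 28
k=3:  x_3 = 7·97+12·2·28 = 1351,  y_3 = 7·28+2·97 = 390
k=4:  x_4 = 7·1351+12·2·390 = 18817,  y_4 = 7·390+2·1351 = 5432
k=5:  x_5 = 7·18817+12·2·5432 = 262087,  y_5 = 7·5432+2·18817 = 75658

7 2
97 28
1351 390
18817 5432
262087 75658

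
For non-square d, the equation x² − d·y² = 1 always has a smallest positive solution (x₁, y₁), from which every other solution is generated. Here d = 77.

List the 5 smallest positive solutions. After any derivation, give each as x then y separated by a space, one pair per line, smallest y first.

d=77: √d = [8; 1,3,2,3,1,16] (ℓ=6, even), read p_5/q_5
a_0=8:  p_0=8·1+0=8,  q_0=8·0+1=1
…
a_4=3:  p_4=3·79+35=272,  q_4=3·9+4=31
a_5=1:  p_5=1·272+79=351,  q_5=1·31+9=40
fundamental: x₁=351, y₁=40  (since 123201 − 77·1600 = 1)
(351+40√77)^2 = 246401 + 28080√77
(351+40√77)^3 = 172973151 + 19712120√77
(351+40√77)^4 = 121426905601 + 13837880160√77
(351+40√77)^5 = 85241514758751 + 9714172160200√77

351 40
246401 28080
172973151 19712120
121426905601 13837880160
85241514758751 9714172160200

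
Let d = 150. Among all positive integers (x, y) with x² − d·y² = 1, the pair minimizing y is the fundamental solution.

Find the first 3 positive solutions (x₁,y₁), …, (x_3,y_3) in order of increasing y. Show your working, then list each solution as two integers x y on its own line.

49 4
4801 392
470449 38412

√150 = [12; 4,24, …], period ℓ=2 (even) → k=1
step 0: (12, 1)  from 12·(1,0) + (0,1)
step 1: (49, 4)  from 4·(12,1) + (1,0)
fundamental: x₁=49, y₁=4  (since 2401 − 150·16 = 1)
k=2:  x_2 = 49·49+150·4·4 = 4801,  y_2 = 49·4+4·49 = 392
k=3:  x_3 = 49·4801+150·4·392 = 470449,  y_3 = 49·392+4·4801 = 38412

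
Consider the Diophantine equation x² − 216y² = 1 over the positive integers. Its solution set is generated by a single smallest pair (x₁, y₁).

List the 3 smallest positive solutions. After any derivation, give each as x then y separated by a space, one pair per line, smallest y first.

d=216: √d = [14; 1,2,3,2,1,28] (ℓ=6, even), read p_5/q_5
i=0: a=14 ⇒ p=14, q=1
i=1: a=1 ⇒ p=15, q=1
i=2: a=2 ⇒ p=44, q=3
i=3: a=3 ⇒ p=147, q=10
i=4: a=2 ⇒ p=338, q=23
i=5: a=1 ⇒ p=485, q=33
→ (485, 33).  Check: 485²=235225, 216·33²=235224, difference 1.
(x_2, y_2) = (485·485 + 216·33·33, 485·33 + 33·485) = (470449, 32010)
(x_3, y_3) = (485·470449 + 216·33·32010, 485·32010 + 33·470449) = (456335045, 31049667)

485 33
470449 32010
456335045 31049667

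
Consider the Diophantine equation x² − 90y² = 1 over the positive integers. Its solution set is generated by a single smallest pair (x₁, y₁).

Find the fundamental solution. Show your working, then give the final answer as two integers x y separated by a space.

√90 = [9; 2,18, …], period ℓ=2 (even) → k=1
i=0: a=9 ⇒ p=9, q=1
i=1: a=2 ⇒ p=19, q=2
(x₁, y₁) = (19, 2);  19² − 90·2² = 1 ✓

19 2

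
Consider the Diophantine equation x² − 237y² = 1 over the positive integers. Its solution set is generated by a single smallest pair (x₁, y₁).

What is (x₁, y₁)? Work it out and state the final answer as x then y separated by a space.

√237 → a₀=15, period (2,1,1,7,10,7,1,1,2,30); ℓ=10 even so k=9
k=0  a_k=15  p_k/q_k = 15/1
…
k=6  a_k=7  p_k/q_k = 42074/2733
k=7  a_k=1  p_k/q_k = 48001/3118
k=8  a_k=1  p_k/q_k = 90075/5851
k=9  a_k=2  p_k/q_k = 228151/14820
fundamental: x₁=228151, y₁=14820  (since 52052878801 − 237·219632400 = 1)

228151 14820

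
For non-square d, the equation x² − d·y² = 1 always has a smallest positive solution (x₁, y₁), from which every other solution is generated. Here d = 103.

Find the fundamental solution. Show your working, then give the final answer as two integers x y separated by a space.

227528 22419

√103 = [10; 6,1,2,1,1,9,1,1,2,1,6,20, …], period ℓ=12 (even) → k=11
a_0=10:  p_0=10·1+0=10,  q_0=10·0+1=1
a_1=6:  p_1=6·10+1=61,  q_1=6·1+0=6
a_2=1:  p_2=1·61+10=71,  q_2=1·6+1=7
a_3=2:  p_3=2·71+61=203,  q_3=2·7+6=20
a_4=1:  p_4=1·203+71=274,  q_4=1·20+7=27
…
a_6=9:  p_6=9·477+274=4567,  q_6=9·47+27=450
a_7=1:  p_7=1·4567+477=5044,  q_7=1·450+47=497
…
a_9=2:  p_9=2·9611+5044=24266,  q_9=2·947+497=2391
a_10=1:  p_10=1·24266+9611=33877,  q_10=1·2391+947=3338
a_11=6:  p_11=6·33877+24266=227528,  q_11=6·3338+2391=22419
fundamental: x₁=227528, y₁=22419  (since 51768990784 − 103·502611561 = 1)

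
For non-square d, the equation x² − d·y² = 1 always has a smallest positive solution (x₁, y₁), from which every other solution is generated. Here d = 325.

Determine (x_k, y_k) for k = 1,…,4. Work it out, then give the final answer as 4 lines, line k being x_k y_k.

√325 = [18; 36, …], period ℓ=1 (odd) → k=1
a_0=18:  p_0=18·1+0=18,  q_0=18·0+1=1
a_1=36:  p_1=36·18+1=649,  q_1=36·1+0=36
→ (649, 36).  Check: 649²=421201, 325·36²=421200, difference 1.
(x_2, y_2) = (649·649 + 325·36·36, 649·36 + 36·649) = (842401, 46728)
(x_3, y_3) = (649·842401 + 325·36·46728, 649·46728 + 36·842401) = (1093435849, 60652908)
(x_4, y_4) = (649·1093435849 + 325·36·60652908, 649·60652908 + 36·1093435849) = (1419278889601, 78727427856)

649 36
842401 46728
1093435849 60652908
1419278889601 78727427856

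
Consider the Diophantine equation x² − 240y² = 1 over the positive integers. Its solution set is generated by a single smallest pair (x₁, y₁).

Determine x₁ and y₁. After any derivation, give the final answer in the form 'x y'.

[15; 2,30] for √240; ℓ=2 ⇒ convergent index 1
i=0: a=15 ⇒ p=15, q=1
i=1: a=2 ⇒ p=31, q=2
→ (31, 2).  Check: 31²=961, 240·2²=960, difference 1.

31 2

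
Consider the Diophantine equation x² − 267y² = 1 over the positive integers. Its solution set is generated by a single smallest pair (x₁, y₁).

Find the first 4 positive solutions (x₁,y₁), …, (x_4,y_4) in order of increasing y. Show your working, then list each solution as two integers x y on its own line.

√267 = [16; 2,1,15,1,2,32, …], period ℓ=6 (even) → k=5
k=0  a_k=16  p_k/q_k = 16/1
k=1  a_k=2  p_k/q_k = 33/2
k=2  a_k=1  p_k/q_k = 49/3
k=3  a_k=15  p_k/q_k = 768/47
k=4  a_k=1  p_k/q_k = 817/50
k=5  a_k=2  p_k/q_k = 2402/147
(x₁, y₁) = (2402, 147);  2402² − 267·147² = 1 ✓
(x_2, y_2) = (2402·2402 + 267·147·147, 2402·147 + 147·2402) = (11539207, 706188)
(x_3, y_3) = (2402·11539207 + 267·147·706188, 2402·706188 + 147·11539207) = (55434348026, 3392527005)
(x_4, y_4) = (2402·55434348026 + 267·147·3392527005, 2402·3392527005 + 147·55434348026) = (266306596377697, 16297699025832)

2402 147
11539207 706188
55434348026 3392527005
266306596377697 16297699025832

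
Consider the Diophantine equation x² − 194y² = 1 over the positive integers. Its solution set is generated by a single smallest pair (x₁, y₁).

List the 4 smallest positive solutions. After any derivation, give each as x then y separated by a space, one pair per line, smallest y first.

195 14
76049 5460
29658915 2129386
11566900801 830455080

[13; 1,12,1,26] for √194; ℓ=4 ⇒ convergent index 3
i=0: a=13 ⇒ p=13, q=1
…
i=2: a=12 ⇒ p=181, q=13
i=3: a=1 ⇒ p=195, q=14
(x₁, y₁) = (195, 14);  195² − 194·14² = 1 ✓
n=2: (195,14)∘(195,14) = (195·195+194·14·14, 195·14+14·195) = (76049,5460)
n=3: (76049,5460)∘(195,14) = (195·76049+194·14·5460, 195·5460+14·76049) = (29658915,2129386)
n=4: (29658915,2129386)∘(195,14) = (195·29658915+194·14·2129386, 195·2129386+14·29658915) = (11566900801,830455080)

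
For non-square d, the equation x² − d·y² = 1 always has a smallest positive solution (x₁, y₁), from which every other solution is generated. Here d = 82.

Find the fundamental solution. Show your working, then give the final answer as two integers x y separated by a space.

√82 = [9; 18, …], period ℓ=1 (odd) → k=1
step 0: (9, 1)  from 9·(1,0) + (0,1)
step 1: (163, 18)  from 18·(9,1) + (1,0)
→ (163, 18).  Check: 163²=26569, 82·18²=26568, difference 1.

163 18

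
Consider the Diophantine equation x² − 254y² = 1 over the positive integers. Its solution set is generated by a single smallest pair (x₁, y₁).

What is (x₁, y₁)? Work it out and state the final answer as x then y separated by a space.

√254 → a₀=15, period (1,14,1,30); ℓ=4 even so k=3
i=0: a=15 ⇒ p=15, q=1
…
i=2: a=14 ⇒ p=239, q=15
i=3: a=1 ⇒ p=255, q=16
→ (255, 16).  Check: 255²=65025, 254·16²=65024, difference 1.

255 16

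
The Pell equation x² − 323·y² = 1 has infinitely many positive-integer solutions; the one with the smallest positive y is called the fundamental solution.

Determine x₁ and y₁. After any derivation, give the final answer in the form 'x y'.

√323 → a₀=17, period (1,34); ℓ=2 even so k=1
k=0  a_k=17  p_k/q_k = 17/1
k=1  a_k=1  p_k/q_k = 18/1
(x₁, y₁) = (18, 1);  18² − 323·1² = 1 ✓

18 1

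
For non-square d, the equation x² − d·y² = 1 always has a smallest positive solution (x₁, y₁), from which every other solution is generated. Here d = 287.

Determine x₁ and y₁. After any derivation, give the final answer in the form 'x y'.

[16; 1,15,1,32] for √287; ℓ=4 ⇒ convergent index 3
i=0: a=16 ⇒ p=16, q=1
i=1: a=1 ⇒ p=17, q=1
i=2: a=15 ⇒ p=271, q=16
i=3: a=1 ⇒ p=288, q=17
→ (288, 17).  Check: 288²=82944, 287·17²=82943, difference 1.

288 17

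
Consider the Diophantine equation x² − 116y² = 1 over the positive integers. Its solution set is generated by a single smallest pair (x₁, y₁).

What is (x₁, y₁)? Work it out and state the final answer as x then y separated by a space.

d=116: √d = [10; 1,3,2,1,4,1,2,3,1,20] (ℓ=10, even), read p_9/q_9
k=0  a_k=10  p_k/q_k = 10/1
…
k=4  a_k=1  p_k/q_k = 140/13
k=5  a_k=4  p_k/q_k = 657/61
k=6  a_k=1  p_k/q_k = 797/74
k=7  a_k=2  p_k/q_k = 2251/209
k=8  a_k=3  p_k/q_k = 7550/701
k=9  a_k=1  p_k/q_k = 9801/910
→ (9801, 910).  Check: 9801²=96059601, 116·910²=96059600, difference 1.

9801 910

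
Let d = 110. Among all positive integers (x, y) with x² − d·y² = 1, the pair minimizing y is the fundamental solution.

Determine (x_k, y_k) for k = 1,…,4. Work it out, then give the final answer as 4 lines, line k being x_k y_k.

21 2
881 84
36981 3526
1552321 148008

√110 → a₀=10, period (2,20); ℓ=2 even so k=1
i=0: a=10 ⇒ p=10, q=1
i=1: a=2 ⇒ p=21, q=2
fundamental: x₁=21, y₁=2  (since 441 − 110·4 = 1)
(21+2√110)^2 = 881 + 84√110
(21+2√110)^3 = 36981 + 3526√110
(21+2√110)^4 = 1552321 + 148008√110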